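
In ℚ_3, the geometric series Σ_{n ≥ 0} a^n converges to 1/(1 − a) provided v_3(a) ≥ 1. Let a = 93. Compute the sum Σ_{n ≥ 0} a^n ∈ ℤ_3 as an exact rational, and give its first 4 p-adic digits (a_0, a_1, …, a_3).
Σ a^n = 1/(1 − a) = -1/92;  first 4 digits = (1, 1, 2, 0)

v_3(a) = 1 ≥ 1, so the series converges in ℤ_3 to 1/(1 − a) = 1/(1 − 93) = -1/92. Expand this rational in ℤ_3: compute digits iteratively via d_i = x_i mod 3, x_{i+1} = (x_i − d_i)/3. The first 4 digits are (1, 1, 2, 0).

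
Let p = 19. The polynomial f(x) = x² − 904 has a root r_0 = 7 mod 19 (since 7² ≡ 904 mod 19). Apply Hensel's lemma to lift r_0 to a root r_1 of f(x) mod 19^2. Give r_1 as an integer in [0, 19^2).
r_1 = 197 (mod 361)

Hensel's recurrence: r_{i+1} = r_i − f(r_i)·(f′(r_i))^{-1} mod 19^{i+2}, with f′(x) = 2x. Iterate:
  r_0 = 7 (mod 19)
  r_1 = 197 (mod 361)
Final: r_1 = 197, and one checks f(r_1) ≡ 0 mod 19^2.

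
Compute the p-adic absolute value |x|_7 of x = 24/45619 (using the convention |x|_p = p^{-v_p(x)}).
|24/45619|_7 = 2401

Step 1 — compute v_7(x) by factoring powers of 7 out of the numerator and denominator: v_7(24/45619) = -4. Step 2 — apply |x|_p = p^{-v_p(x)} = 7^{4} = 2401.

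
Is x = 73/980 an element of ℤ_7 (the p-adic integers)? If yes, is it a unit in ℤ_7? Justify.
x ∉ ℤ_7 (v_7(x) = -2 < 0)

ℤ_7 = {x ∈ ℚ_7 : v_7(x) ≥ 0} and ℤ_7^× = {x ∈ ℤ_7 : v_7(x) = 0}. Here v_7(73/980) = v_7(num) − v_7(den) = -2; compare against these criteria.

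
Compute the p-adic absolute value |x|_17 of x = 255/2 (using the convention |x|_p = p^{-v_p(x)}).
|255/2|_17 = 1/17

Step 1 — compute v_17(x) by factoring powers of 17 out of the numerator and denominator: v_17(255/2) = 1. Step 2 — apply |x|_p = p^{-v_p(x)} = 17^{-1} = 1/17.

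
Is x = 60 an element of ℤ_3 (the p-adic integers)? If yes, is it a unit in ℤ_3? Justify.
x ∈ ℤ_3 but not a unit; v_3(x) = 1 > 0

ℤ_3 = {x ∈ ℚ_3 : v_3(x) ≥ 0} and ℤ_3^× = {x ∈ ℤ_3 : v_3(x) = 0}. Here v_3(60) = v_3(num) − v_3(den) = 1; compare against these criteria.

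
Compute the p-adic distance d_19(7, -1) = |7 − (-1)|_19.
d_19(7, -1) = 1

Step 1 — x − y = 7 − (-1) = 8. Step 2 — v_19(8) = 0 (factor: 8 = (19^0 · 8); the sign does not affect v_p). Step 3 — |x − y|_19 = 19^{0} = 1.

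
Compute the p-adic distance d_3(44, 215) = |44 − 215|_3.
d_3(44, 215) = 1/9

Step 1 — x − y = 44 − 215 = -171. Step 2 — v_3(-171) = 2 (factor: -171 = −(3^2 · 19); the sign does not affect v_p). Step 3 — |x − y|_3 = 3^{-2} = 1/9.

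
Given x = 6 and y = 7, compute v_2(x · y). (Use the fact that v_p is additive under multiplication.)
v_2(42) = 1

v_p(x) = 1 (factor: 6 = 2^1 · 3); v_p(y) = 0 (factor: 7 = 2^0 · 7). Additivity: v_p(xy) = v_p(x) + v_p(y) = 1 + 0 = 1. (Direct check: xy = 42 = 2^1 · (21).)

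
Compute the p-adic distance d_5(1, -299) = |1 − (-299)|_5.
d_5(1, -299) = 1/25

Step 1 — x − y = 1 − (-299) = 300. Step 2 — v_5(300) = 2 (factor: 300 = (5^2 · 12); the sign does not affect v_p). Step 3 — |x − y|_5 = 5^{-2} = 1/25.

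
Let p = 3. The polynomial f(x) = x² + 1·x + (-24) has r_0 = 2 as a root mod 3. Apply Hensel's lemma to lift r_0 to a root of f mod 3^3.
r_2 = 11 (mod 27)

Hensel: r_{i+1} = r_i − f(r_i)·(f′(r_i))^{-1} mod 3^{i+2}, f′(x) = 2x + 1. Iterate:
  r_0 = 2 (mod 3)
  r_1 = 2 (mod 9)
  r_2 = 11 (mod 27)
Final: r = 11 satisfies f(r) ≡ 0 mod 3^3.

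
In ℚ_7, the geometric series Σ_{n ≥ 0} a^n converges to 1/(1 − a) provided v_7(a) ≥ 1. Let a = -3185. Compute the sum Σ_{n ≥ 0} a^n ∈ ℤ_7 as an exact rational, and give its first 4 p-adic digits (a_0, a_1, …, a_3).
Σ a^n = 1/(1 − a) = 1/3186;  first 4 digits = (1, 0, 5, 4)

v_7(a) = 2 ≥ 1, so the series converges in ℤ_7 to 1/(1 − a) = 1/(1 − (-3185)) = 1/3186. Expand this rational in ℤ_7: compute digits iteratively via d_i = x_i mod 7, x_{i+1} = (x_i − d_i)/7. The first 4 digits are (1, 0, 5, 4).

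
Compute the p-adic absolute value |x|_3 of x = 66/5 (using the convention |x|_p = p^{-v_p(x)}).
|66/5|_3 = 1/3

Step 1 — compute v_3(x) by factoring powers of 3 out of the numerator and denominator: v_3(66/5) = 1. Step 2 — apply |x|_p = p^{-v_p(x)} = 3^{-1} = 1/3.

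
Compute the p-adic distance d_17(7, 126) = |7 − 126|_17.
d_17(7, 126) = 1/17

Step 1 — x − y = 7 − 126 = -119. Step 2 — v_17(-119) = 1 (factor: -119 = −(17^1 · 7); the sign does not affect v_p). Step 3 — |x − y|_17 = 17^{-1} = 1/17.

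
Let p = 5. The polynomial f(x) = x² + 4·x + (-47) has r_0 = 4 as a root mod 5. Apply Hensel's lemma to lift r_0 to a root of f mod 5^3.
r_2 = 24 (mod 125)

Hensel: r_{i+1} = r_i − f(r_i)·(f′(r_i))^{-1} mod 5^{i+2}, f′(x) = 2x + 4. Iterate:
  r_0 = 4 (mod 5)
  r_1 = 24 (mod 25)
  r_2 = 24 (mod 125)
Final: r = 24 satisfies f(r) ≡ 0 mod 5^3.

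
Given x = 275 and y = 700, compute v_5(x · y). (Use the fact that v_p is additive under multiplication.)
v_5(192500) = 4

v_p(x) = 2 (factor: 275 = 5^2 · 11); v_p(y) = 2 (factor: 700 = 5^2 · 28). Additivity: v_p(xy) = v_p(x) + v_p(y) = 2 + 2 = 4. (Direct check: xy = 192500 = 5^4 · (308).)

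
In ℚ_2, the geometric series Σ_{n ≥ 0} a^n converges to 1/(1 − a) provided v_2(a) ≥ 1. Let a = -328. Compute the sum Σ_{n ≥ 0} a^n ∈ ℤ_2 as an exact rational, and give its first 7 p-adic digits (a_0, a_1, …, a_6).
Σ a^n = 1/(1 − a) = 1/329;  first 7 digits = (1, 0, 0, 1, 1, 1, 1)

v_2(a) = 3 ≥ 1, so the series converges in ℤ_2 to 1/(1 − a) = 1/(1 − (-328)) = 1/329. Expand this rational in ℤ_2: compute digits iteratively via d_i = x_i mod 2, x_{i+1} = (x_i − d_i)/2. The first 7 digits are (1, 0, 0, 1, 1, 1, 1).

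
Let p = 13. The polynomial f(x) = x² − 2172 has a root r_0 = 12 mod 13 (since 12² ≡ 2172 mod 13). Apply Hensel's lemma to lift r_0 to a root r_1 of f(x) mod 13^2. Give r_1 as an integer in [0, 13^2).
r_1 = 12 (mod 169)

Hensel's recurrence: r_{i+1} = r_i − f(r_i)·(f′(r_i))^{-1} mod 13^{i+2}, with f′(x) = 2x. Iterate:
  r_0 = 12 (mod 13)
  r_1 = 12 (mod 169)
Final: r_1 = 12, and one checks f(r_1) ≡ 0 mod 13^2.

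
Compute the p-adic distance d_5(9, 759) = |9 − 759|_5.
d_5(9, 759) = 1/125

Step 1 — x − y = 9 − 759 = -750. Step 2 — v_5(-750) = 3 (factor: -750 = −(5^3 · 6); the sign does not affect v_p). Step 3 — |x − y|_5 = 5^{-3} = 1/125.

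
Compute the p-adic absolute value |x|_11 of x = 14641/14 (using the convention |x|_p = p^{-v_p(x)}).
|14641/14|_11 = 1/14641

Step 1 — compute v_11(x) by factoring powers of 11 out of the numerator and denominator: v_11(14641/14) = 4. Step 2 — apply |x|_p = p^{-v_p(x)} = 11^{-4} = 1/14641.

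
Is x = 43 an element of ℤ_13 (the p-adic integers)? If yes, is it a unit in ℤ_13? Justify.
x ∈ ℤ_13^× (unit); v_13(x) = 0

ℤ_13 = {x ∈ ℚ_13 : v_13(x) ≥ 0} and ℤ_13^× = {x ∈ ℤ_13 : v_13(x) = 0}. Here v_13(43) = v_13(num) − v_13(den) = 0; compare against these criteria.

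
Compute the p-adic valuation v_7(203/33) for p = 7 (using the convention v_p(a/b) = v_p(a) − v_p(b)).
v_7(203/33) = 1

Factor powers of 7 from the numerator and denominator of the reduced fraction: 203 = 7^1 · 29 and 33 = 7^0 · 33. Apply v_p(a/b) = v_p(a) − v_p(b): v_7(203/33) = 1 − 0 = 1.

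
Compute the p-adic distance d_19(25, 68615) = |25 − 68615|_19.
d_19(25, 68615) = 1/6859

Step 1 — x − y = 25 − 68615 = -68590. Step 2 — v_19(-68590) = 3 (factor: -68590 = −(19^3 · 10); the sign does not affect v_p). Step 3 — |x − y|_19 = 19^{-3} = 1/6859.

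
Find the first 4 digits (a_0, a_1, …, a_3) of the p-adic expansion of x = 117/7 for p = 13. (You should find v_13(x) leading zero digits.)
(a_0, …, a_3) = (0, 5, 9, 3)

v_13(117/7) = 1, so a_0 = ... = a_0 = 0. Factor out: x = 13^1 · u with u = 9/7 a unit in ℤ_13. Expand u iteratively via a_{v+i} = u_i mod 13, u_{i+1} = (u_i − a_{v+i})/13:
  u_0 = 9/7;  a_1 = 5;  u_1 = (u_0 − 5)/13 = -2/7
  u_1 = -2/7;  a_2 = 9;  u_2 = (u_1 − 9)/13 = -5/7
  u_2 = -5/7;  a_3 = 3;  u_3 = (u_2 − 3)/13 = -2/7
Digits: (0, 5, 9, 3).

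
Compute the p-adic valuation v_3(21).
v_3(21) = 1

v_3(n) is the largest exponent k such that 3^k divides n. Factor out: 21 = 3^1 · 7. (Sign doesn't affect v_p.) So v_3(21) = 1.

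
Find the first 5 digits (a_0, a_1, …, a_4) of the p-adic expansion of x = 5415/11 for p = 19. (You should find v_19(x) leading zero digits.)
(a_0, …, a_4) = (0, 0, 10, 3, 5)

v_19(5415/11) = 2, so a_0 = ... = a_1 = 0. Factor out: x = 19^2 · u with u = 15/11 a unit in ℤ_19. Expand u iteratively via a_{v+i} = u_i mod 19, u_{i+1} = (u_i − a_{v+i})/19:
  u_0 = 15/11;  a_2 = 10;  u_1 = (u_0 − 10)/19 = -5/11
  u_1 = -5/11;  a_3 = 3;  u_2 = (u_1 − 3)/19 = -2/11
  u_2 = -2/11;  a_4 = 5;  u_3 = (u_2 − 5)/19 = -3/11
Digits: (0, 0, 10, 3, 5).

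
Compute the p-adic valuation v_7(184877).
v_7(184877) = 5

v_7(n) is the largest exponent k such that 7^k divides n. Factor out: 184877 = 7^5 · 11. (Sign doesn't affect v_p.) So v_7(184877) = 5.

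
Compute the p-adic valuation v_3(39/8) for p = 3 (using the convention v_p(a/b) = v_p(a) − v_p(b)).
v_3(39/8) = 1

Factor powers of 3 from the numerator and denominator of the reduced fraction: 39 = 3^1 · 13 and 8 = 3^0 · 8. Apply v_p(a/b) = v_p(a) − v_p(b): v_3(39/8) = 1 − 0 = 1.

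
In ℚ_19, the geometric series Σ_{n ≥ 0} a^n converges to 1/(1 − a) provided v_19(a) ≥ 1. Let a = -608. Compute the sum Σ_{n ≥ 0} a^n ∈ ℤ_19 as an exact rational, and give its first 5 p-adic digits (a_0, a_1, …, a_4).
Σ a^n = 1/(1 − a) = 1/609;  first 5 digits = (1, 6, 15, 3, 11)

v_19(a) = 1 ≥ 1, so the series converges in ℤ_19 to 1/(1 − a) = 1/(1 − (-608)) = 1/609. Expand this rational in ℤ_19: compute digits iteratively via d_i = x_i mod 19, x_{i+1} = (x_i − d_i)/19. The first 5 digits are (1, 6, 15, 3, 11).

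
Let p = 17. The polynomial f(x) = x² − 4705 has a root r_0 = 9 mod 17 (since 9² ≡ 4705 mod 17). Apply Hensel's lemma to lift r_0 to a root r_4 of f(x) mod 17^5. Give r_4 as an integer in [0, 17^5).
r_4 = 1178840 (mod 1419857)

Hensel's recurrence: r_{i+1} = r_i − f(r_i)·(f′(r_i))^{-1} mod 17^{i+2}, with f′(x) = 2x. Iterate:
  r_0 = 9 (mod 17)
  r_1 = 9 (mod 289)
  r_2 = 4633 (mod 4913)
  r_3 = 9546 (mod 83521)
  r_4 = 1178840 (mod 1419857)
Final: r_4 = 1178840, and one checks f(r_4) ≡ 0 mod 17^5.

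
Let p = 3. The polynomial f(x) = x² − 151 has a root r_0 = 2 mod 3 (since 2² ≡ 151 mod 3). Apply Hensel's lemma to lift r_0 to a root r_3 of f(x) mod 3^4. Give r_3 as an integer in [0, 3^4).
r_3 = 50 (mod 81)

Hensel's recurrence: r_{i+1} = r_i − f(r_i)·(f′(r_i))^{-1} mod 3^{i+2}, with f′(x) = 2x. Iterate:
  r_0 = 2 (mod 3)
  r_1 = 5 (mod 9)
  r_2 = 23 (mod 27)
  r_3 = 50 (mod 81)
Final: r_3 = 50, and one checks f(r_3) ≡ 0 mod 3^4.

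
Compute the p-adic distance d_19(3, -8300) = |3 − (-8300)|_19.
d_19(3, -8300) = 1/361

Step 1 — x − y = 3 − (-8300) = 8303. Step 2 — v_19(8303) = 2 (factor: 8303 = (19^2 · 23); the sign does not affect v_p). Step 3 — |x − y|_19 = 19^{-2} = 1/361.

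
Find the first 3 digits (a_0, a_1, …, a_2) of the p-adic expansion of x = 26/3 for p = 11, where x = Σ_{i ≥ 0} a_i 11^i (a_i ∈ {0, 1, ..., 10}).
(a_0, …, a_2) = (5, 4, 7)

v_11(26/3) = 0 (numerator and denominator both coprime to 11), so x ∈ ℤ_11^×. Compute digits iteratively via a_i = x_i mod 11, x_{i+1} = (x_i − a_i)/11, with x_0 = x:
  x_0 = 26/3;  a_0 = 5;  x_1 = (x_0 − 5)/11 = 1/3
  x_1 = 1/3;  a_1 = 4;  x_2 = (x_1 − 4)/11 = -1/3
  x_2 = -1/3;  a_2 = 7;  x_3 = (x_2 − 7)/11 = -2/3
Digits: (5, 4, 7).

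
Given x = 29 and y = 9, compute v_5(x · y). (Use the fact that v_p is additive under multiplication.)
v_5(261) = 0

v_p(x) = 0 (factor: 29 = 5^0 · 29); v_p(y) = 0 (factor: 9 = 5^0 · 9). Additivity: v_p(xy) = v_p(x) + v_p(y) = 0 + 0 = 0. (Direct check: xy = 261 = 5^0 · (261).)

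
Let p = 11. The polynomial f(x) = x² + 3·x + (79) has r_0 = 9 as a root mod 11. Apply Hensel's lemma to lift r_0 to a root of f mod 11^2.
r_1 = 75 (mod 121)

Hensel: r_{i+1} = r_i − f(r_i)·(f′(r_i))^{-1} mod 11^{i+2}, f′(x) = 2x + 3. Iterate:
  r_0 = 9 (mod 11)
  r_1 = 75 (mod 121)
Final: r = 75 satisfies f(r) ≡ 0 mod 11^2.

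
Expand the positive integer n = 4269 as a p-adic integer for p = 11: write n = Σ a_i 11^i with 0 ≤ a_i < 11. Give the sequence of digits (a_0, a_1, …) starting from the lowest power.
(a_0, a_1, …) = (1, 3, 2, 3)

Repeated division by 11 gives the digits low-to-high: 4269 = 1 + 3·11^1 + 2·11^2 + 3·11^3. Digit sequence: (1, 3, 2, 3).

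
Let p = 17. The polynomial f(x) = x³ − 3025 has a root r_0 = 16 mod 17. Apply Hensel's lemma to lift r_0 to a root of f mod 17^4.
r_3 = 36362 (mod 83521)

Hensel: r_{i+1} = r_i − f(r_i)/f′(r_i) mod 17^{i+2}, where f′(x) = 3x². Iterate:
  r_0 = 16 (mod 17)
  r_1 = 237 (mod 289)
  r_2 = 1971 (mod 4913)
  r_3 = 36362 (mod 83521)
Final: r = 36362 with f(r) ≡ 0 mod 17^4.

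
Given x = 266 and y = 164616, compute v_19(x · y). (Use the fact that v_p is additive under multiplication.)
v_19(43787856) = 4

v_p(x) = 1 (factor: 266 = 19^1 · 14); v_p(y) = 3 (factor: 164616 = 19^3 · 24). Additivity: v_p(xy) = v_p(x) + v_p(y) = 1 + 3 = 4. (Direct check: xy = 43787856 = 19^4 · (336).)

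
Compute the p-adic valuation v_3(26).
v_3(26) = 0

v_3(n) is the largest exponent k such that 3^k divides n. Factor out: 26 = 3^0 · 26. (Sign doesn't affect v_p.) So v_3(26) = 0.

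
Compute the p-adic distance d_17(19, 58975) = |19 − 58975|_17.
d_17(19, 58975) = 1/4913

Step 1 — x − y = 19 − 58975 = -58956. Step 2 — v_17(-58956) = 3 (factor: -58956 = −(17^3 · 12); the sign does not affect v_p). Step 3 — |x − y|_17 = 17^{-3} = 1/4913.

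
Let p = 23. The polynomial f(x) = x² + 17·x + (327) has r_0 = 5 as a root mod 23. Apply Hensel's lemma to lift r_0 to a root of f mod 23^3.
r_2 = 2673 (mod 12167)

Hensel: r_{i+1} = r_i − f(r_i)·(f′(r_i))^{-1} mod 23^{i+2}, f′(x) = 2x + 17. Iterate:
  r_0 = 5 (mod 23)
  r_1 = 28 (mod 529)
  r_2 = 2673 (mod 12167)
Final: r = 2673 satisfies f(r) ≡ 0 mod 23^3.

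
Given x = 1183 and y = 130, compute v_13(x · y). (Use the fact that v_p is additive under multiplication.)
v_13(153790) = 3

v_p(x) = 2 (factor: 1183 = 13^2 · 7); v_p(y) = 1 (factor: 130 = 13^1 · 10). Additivity: v_p(xy) = v_p(x) + v_p(y) = 2 + 1 = 3. (Direct check: xy = 153790 = 13^3 · (70).)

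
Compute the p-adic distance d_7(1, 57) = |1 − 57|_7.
d_7(1, 57) = 1/7

Step 1 — x − y = 1 − 57 = -56. Step 2 — v_7(-56) = 1 (factor: -56 = −(7^1 · 8); the sign does not affect v_p). Step 3 — |x − y|_7 = 7^{-1} = 1/7.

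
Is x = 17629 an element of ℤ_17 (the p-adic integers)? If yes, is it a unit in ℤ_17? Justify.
x ∈ ℤ_17 but not a unit; v_17(x) = 2 > 0

ℤ_17 = {x ∈ ℚ_17 : v_17(x) ≥ 0} and ℤ_17^× = {x ∈ ℤ_17 : v_17(x) = 0}. Here v_17(17629) = v_17(num) − v_17(den) = 2; compare against these criteria.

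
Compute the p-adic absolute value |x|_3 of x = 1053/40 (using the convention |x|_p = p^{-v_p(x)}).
|1053/40|_3 = 1/81

Step 1 — compute v_3(x) by factoring powers of 3 out of the numerator and denominator: v_3(1053/40) = 4. Step 2 — apply |x|_p = p^{-v_p(x)} = 3^{-4} = 1/81.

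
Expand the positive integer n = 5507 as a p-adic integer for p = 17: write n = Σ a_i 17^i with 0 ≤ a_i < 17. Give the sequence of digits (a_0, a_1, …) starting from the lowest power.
(a_0, a_1, …) = (16, 0, 2, 1)

Repeated division by 17 gives the digits low-to-high: 5507 = 16 + 2·17^2 + 1·17^3. Digit sequence: (16, 0, 2, 1).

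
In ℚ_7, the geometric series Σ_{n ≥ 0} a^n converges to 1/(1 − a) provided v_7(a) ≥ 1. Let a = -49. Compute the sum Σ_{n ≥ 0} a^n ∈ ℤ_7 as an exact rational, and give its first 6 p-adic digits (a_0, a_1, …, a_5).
Σ a^n = 1/(1 − a) = 1/50;  first 6 digits = (1, 0, 6, 6, 0, 0)

v_7(a) = 2 ≥ 1, so the series converges in ℤ_7 to 1/(1 − a) = 1/(1 − (-49)) = 1/50. Expand this rational in ℤ_7: compute digits iteratively via d_i = x_i mod 7, x_{i+1} = (x_i − d_i)/7. The first 6 digits are (1, 0, 6, 6, 0, 0).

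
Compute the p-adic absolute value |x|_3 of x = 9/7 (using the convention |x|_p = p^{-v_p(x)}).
|9/7|_3 = 1/9

Step 1 — compute v_3(x) by factoring powers of 3 out of the numerator and denominator: v_3(9/7) = 2. Step 2 — apply |x|_p = p^{-v_p(x)} = 3^{-2} = 1/9.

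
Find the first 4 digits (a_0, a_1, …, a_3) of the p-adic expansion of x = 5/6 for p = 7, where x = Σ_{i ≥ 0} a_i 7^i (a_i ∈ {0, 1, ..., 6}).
(a_0, …, a_3) = (2, 1, 1, 1)

v_7(5/6) = 0 (numerator and denominator both coprime to 7), so x ∈ ℤ_7^×. Compute digits iteratively via a_i = x_i mod 7, x_{i+1} = (x_i − a_i)/7, with x_0 = x:
  x_0 = 5/6;  a_0 = 2;  x_1 = (x_0 − 2)/7 = -1/6
  x_1 = -1/6;  a_1 = 1;  x_2 = (x_1 − 1)/7 = -1/6
  x_2 = -1/6;  a_2 = 1;  x_3 = (x_2 − 1)/7 = -1/6
  x_3 = -1/6;  a_3 = 1;  x_4 = (x_3 − 1)/7 = -1/6
Digits: (2, 1, 1, 1).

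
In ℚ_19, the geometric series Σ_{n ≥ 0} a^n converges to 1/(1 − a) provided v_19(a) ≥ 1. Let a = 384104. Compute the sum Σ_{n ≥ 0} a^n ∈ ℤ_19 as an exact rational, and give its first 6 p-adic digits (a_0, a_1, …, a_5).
Σ a^n = 1/(1 − a) = -1/384103;  first 6 digits = (1, 0, 0, 18, 2, 0)

v_19(a) = 3 ≥ 1, so the series converges in ℤ_19 to 1/(1 − a) = 1/(1 − 384104) = -1/384103. Expand this rational in ℤ_19: compute digits iteratively via d_i = x_i mod 19, x_{i+1} = (x_i − d_i)/19. The first 6 digits are (1, 0, 0, 18, 2, 0).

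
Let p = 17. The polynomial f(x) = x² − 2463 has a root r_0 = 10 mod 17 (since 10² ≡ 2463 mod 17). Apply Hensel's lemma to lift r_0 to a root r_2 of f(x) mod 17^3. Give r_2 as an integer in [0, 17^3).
r_2 = 605 (mod 4913)

Hensel's recurrence: r_{i+1} = r_i − f(r_i)·(f′(r_i))^{-1} mod 17^{i+2}, with f′(x) = 2x. Iterate:
  r_0 = 10 (mod 17)
  r_1 = 27 (mod 289)
  r_2 = 605 (mod 4913)
Final: r_2 = 605, and one checks f(r_2) ≡ 0 mod 17^3.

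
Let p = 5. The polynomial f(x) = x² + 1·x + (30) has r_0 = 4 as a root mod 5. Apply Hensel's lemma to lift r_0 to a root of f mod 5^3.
r_2 = 54 (mod 125)

Hensel: r_{i+1} = r_i − f(r_i)·(f′(r_i))^{-1} mod 5^{i+2}, f′(x) = 2x + 1. Iterate:
  r_0 = 4 (mod 5)
  r_1 = 4 (mod 25)
  r_2 = 54 (mod 125)
Final: r = 54 satisfies f(r) ≡ 0 mod 5^3.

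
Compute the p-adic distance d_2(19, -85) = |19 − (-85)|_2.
d_2(19, -85) = 1/8

Step 1 — x − y = 19 − (-85) = 104. Step 2 — v_2(104) = 3 (factor: 104 = (2^3 · 13); the sign does not affect v_p). Step 3 — |x − y|_2 = 2^{-3} = 1/8.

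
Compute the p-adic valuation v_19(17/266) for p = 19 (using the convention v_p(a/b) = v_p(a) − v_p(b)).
v_19(17/266) = -1

Factor powers of 19 from the numerator and denominator of the reduced fraction: 17 = 19^0 · 17 and 266 = 19^1 · 14. Apply v_p(a/b) = v_p(a) − v_p(b): v_19(17/266) = 0 − 1 = -1.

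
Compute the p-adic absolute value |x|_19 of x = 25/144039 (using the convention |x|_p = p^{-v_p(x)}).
|25/144039|_19 = 6859

Step 1 — compute v_19(x) by factoring powers of 19 out of the numerator and denominator: v_19(25/144039) = -3. Step 2 — apply |x|_p = p^{-v_p(x)} = 19^{3} = 6859.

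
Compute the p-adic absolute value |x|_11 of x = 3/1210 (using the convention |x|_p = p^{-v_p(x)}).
|3/1210|_11 = 121

Step 1 — compute v_11(x) by factoring powers of 11 out of the numerator and denominator: v_11(3/1210) = -2. Step 2 — apply |x|_p = p^{-v_p(x)} = 11^{2} = 121.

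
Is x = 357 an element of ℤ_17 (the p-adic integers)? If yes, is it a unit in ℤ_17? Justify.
x ∈ ℤ_17 but not a unit; v_17(x) = 1 > 0

ℤ_17 = {x ∈ ℚ_17 : v_17(x) ≥ 0} and ℤ_17^× = {x ∈ ℤ_17 : v_17(x) = 0}. Here v_17(357) = v_17(num) − v_17(den) = 1; compare against these criteria.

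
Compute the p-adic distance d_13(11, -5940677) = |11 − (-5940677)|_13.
d_13(11, -5940677) = 1/371293

Step 1 — x − y = 11 − (-5940677) = 5940688. Step 2 — v_13(5940688) = 5 (factor: 5940688 = (13^5 · 16); the sign does not affect v_p). Step 3 — |x − y|_13 = 13^{-5} = 1/371293.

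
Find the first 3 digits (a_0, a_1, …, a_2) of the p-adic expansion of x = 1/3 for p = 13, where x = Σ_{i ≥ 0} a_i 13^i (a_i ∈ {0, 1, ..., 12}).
(a_0, …, a_2) = (9, 8, 8)

v_13(1/3) = 0 (numerator and denominator both coprime to 13), so x ∈ ℤ_13^×. Compute digits iteratively via a_i = x_i mod 13, x_{i+1} = (x_i − a_i)/13, with x_0 = x:
  x_0 = 1/3;  a_0 = 9;  x_1 = (x_0 − 9)/13 = -2/3
  x_1 = -2/3;  a_1 = 8;  x_2 = (x_1 − 8)/13 = -2/3
  x_2 = -2/3;  a_2 = 8;  x_3 = (x_2 − 8)/13 = -2/3
Digits: (9, 8, 8).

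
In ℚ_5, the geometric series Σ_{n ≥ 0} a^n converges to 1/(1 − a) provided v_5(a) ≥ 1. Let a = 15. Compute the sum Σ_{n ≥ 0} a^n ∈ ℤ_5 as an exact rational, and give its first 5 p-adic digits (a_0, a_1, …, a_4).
Σ a^n = 1/(1 − a) = -1/14;  first 5 digits = (1, 3, 4, 3, 1)

v_5(a) = 1 ≥ 1, so the series converges in ℤ_5 to 1/(1 − a) = 1/(1 − 15) = -1/14. Expand this rational in ℤ_5: compute digits iteratively via d_i = x_i mod 5, x_{i+1} = (x_i − d_i)/5. The first 5 digits are (1, 3, 4, 3, 1).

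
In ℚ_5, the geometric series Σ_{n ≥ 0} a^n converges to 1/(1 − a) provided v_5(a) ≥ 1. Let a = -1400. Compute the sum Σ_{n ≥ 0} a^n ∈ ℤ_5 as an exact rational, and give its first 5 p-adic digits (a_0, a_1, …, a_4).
Σ a^n = 1/(1 − a) = 1/1401;  first 5 digits = (1, 0, 4, 3, 3)

v_5(a) = 2 ≥ 1, so the series converges in ℤ_5 to 1/(1 − a) = 1/(1 − (-1400)) = 1/1401. Expand this rational in ℤ_5: compute digits iteratively via d_i = x_i mod 5, x_{i+1} = (x_i − d_i)/5. The first 5 digits are (1, 0, 4, 3, 3).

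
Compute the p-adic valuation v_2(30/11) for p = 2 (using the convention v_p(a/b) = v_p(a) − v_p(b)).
v_2(30/11) = 1

Factor powers of 2 from the numerator and denominator of the reduced fraction: 30 = 2^1 · 15 and 11 = 2^0 · 11. Apply v_p(a/b) = v_p(a) − v_p(b): v_2(30/11) = 1 − 0 = 1.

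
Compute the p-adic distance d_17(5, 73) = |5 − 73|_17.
d_17(5, 73) = 1/17

Step 1 — x − y = 5 − 73 = -68. Step 2 — v_17(-68) = 1 (factor: -68 = −(17^1 · 4); the sign does not affect v_p). Step 3 — |x − y|_17 = 17^{-1} = 1/17.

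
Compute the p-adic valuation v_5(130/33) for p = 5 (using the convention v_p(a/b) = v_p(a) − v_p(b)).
v_5(130/33) = 1

Factor powers of 5 from the numerator and denominator of the reduced fraction: 130 = 5^1 · 26 and 33 = 5^0 · 33. Apply v_p(a/b) = v_p(a) − v_p(b): v_5(130/33) = 1 − 0 = 1.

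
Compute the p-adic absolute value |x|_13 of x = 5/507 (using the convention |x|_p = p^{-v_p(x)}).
|5/507|_13 = 169

Step 1 — compute v_13(x) by factoring powers of 13 out of the numerator and denominator: v_13(5/507) = -2. Step 2 — apply |x|_p = p^{-v_p(x)} = 13^{2} = 169.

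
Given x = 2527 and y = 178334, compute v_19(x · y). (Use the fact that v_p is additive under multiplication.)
v_19(450650018) = 5

v_p(x) = 2 (factor: 2527 = 19^2 · 7); v_p(y) = 3 (factor: 178334 = 19^3 · 26). Additivity: v_p(xy) = v_p(x) + v_p(y) = 2 + 3 = 5. (Direct check: xy = 450650018 = 19^5 · (182).)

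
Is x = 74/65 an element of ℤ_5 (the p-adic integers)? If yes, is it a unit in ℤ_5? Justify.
x ∉ ℤ_5 (v_5(x) = -1 < 0)

ℤ_5 = {x ∈ ℚ_5 : v_5(x) ≥ 0} and ℤ_5^× = {x ∈ ℤ_5 : v_5(x) = 0}. Here v_5(74/65) = v_5(num) − v_5(den) = -1; compare against these criteria.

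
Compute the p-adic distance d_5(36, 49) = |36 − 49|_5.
d_5(36, 49) = 1

Step 1 — x − y = 36 − 49 = -13. Step 2 — v_5(-13) = 0 (factor: -13 = −(5^0 · 13); the sign does not affect v_p). Step 3 — |x − y|_5 = 5^{0} = 1.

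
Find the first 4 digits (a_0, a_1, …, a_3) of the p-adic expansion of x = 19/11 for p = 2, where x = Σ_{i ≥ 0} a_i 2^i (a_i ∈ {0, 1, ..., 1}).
(a_0, …, a_3) = (1, 0, 0, 1)

v_2(19/11) = 0 (numerator and denominator both coprime to 2), so x ∈ ℤ_2^×. Compute digits iteratively via a_i = x_i mod 2, x_{i+1} = (x_i − a_i)/2, with x_0 = x:
  x_0 = 19/11;  a_0 = 1;  x_1 = (x_0 − 1)/2 = 4/11
  x_1 = 4/11;  a_1 = 0;  x_2 = (x_1 − 0)/2 = 2/11
  x_2 = 2/11;  a_2 = 0;  x_3 = (x_2 − 0)/2 = 1/11
  x_3 = 1/11;  a_3 = 1;  x_4 = (x_3 − 1)/2 = -5/11
Digits: (1, 0, 0, 1).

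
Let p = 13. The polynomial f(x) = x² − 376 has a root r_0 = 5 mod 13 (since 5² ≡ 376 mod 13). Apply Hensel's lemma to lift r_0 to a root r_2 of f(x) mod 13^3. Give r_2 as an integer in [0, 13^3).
r_2 = 1747 (mod 2197)

Hensel's recurrence: r_{i+1} = r_i − f(r_i)·(f′(r_i))^{-1} mod 13^{i+2}, with f′(x) = 2x. Iterate:
  r_0 = 5 (mod 13)
  r_1 = 57 (mod 169)
  r_2 = 1747 (mod 2197)
Final: r_2 = 1747, and one checks f(r_2) ≡ 0 mod 13^3.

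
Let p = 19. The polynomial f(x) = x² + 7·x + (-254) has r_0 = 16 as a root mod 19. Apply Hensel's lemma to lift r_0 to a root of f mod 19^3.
r_2 = 4956 (mod 6859)

Hensel: r_{i+1} = r_i − f(r_i)·(f′(r_i))^{-1} mod 19^{i+2}, f′(x) = 2x + 7. Iterate:
  r_0 = 16 (mod 19)
  r_1 = 263 (mod 361)
  r_2 = 4956 (mod 6859)
Final: r = 4956 satisfies f(r) ≡ 0 mod 19^3.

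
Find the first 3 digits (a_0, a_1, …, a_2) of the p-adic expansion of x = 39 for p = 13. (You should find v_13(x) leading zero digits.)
(a_0, …, a_2) = (0, 3, 0)

v_13(39) = 1, so a_0 = ... = a_0 = 0. Factor out: x = 13^1 · u with u = 3 a unit in ℤ_13. Expand u iteratively via a_{v+i} = u_i mod 13, u_{i+1} = (u_i − a_{v+i})/13:
  u_0 = 3;  a_1 = 3;  u_1 = (u_0 − 3)/13 = 0
  u_1 = 0;  a_2 = 0;  u_2 = (u_1 − 0)/13 = 0
Digits: (0, 3, 0).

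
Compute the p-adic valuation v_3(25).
v_3(25) = 0

v_3(n) is the largest exponent k such that 3^k divides n. Factor out: 25 = 3^0 · 25. (Sign doesn't affect v_p.) So v_3(25) = 0.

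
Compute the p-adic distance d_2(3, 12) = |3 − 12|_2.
d_2(3, 12) = 1

Step 1 — x − y = 3 − 12 = -9. Step 2 — v_2(-9) = 0 (factor: -9 = −(2^0 · 9); the sign does not affect v_p). Step 3 — |x − y|_2 = 2^{0} = 1.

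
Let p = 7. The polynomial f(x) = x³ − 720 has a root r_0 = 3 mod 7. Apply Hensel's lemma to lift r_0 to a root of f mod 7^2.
r_1 = 45 (mod 49)

Hensel: r_{i+1} = r_i − f(r_i)/f′(r_i) mod 7^{i+2}, where f′(x) = 3x². Iterate:
  r_0 = 3 (mod 7)
  r_1 = 45 (mod 49)
Final: r = 45 with f(r) ≡ 0 mod 7^2.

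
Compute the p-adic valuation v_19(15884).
v_19(15884) = 2

v_19(n) is the largest exponent k such that 19^k divides n. Factor out: 15884 = 19^2 · 44. (Sign doesn't affect v_p.) So v_19(15884) = 2.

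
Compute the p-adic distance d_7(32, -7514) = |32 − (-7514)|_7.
d_7(32, -7514) = 1/343

Step 1 — x − y = 32 − (-7514) = 7546. Step 2 — v_7(7546) = 3 (factor: 7546 = (7^3 · 22); the sign does not affect v_p). Step 3 — |x − y|_7 = 7^{-3} = 1/343.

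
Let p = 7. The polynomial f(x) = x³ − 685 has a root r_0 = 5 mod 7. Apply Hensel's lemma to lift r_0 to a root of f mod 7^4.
r_3 = 705 (mod 2401)

Hensel: r_{i+1} = r_i − f(r_i)/f′(r_i) mod 7^{i+2}, where f′(x) = 3x². Iterate:
  r_0 = 5 (mod 7)
  r_1 = 19 (mod 49)
  r_2 = 19 (mod 343)
  r_3 = 705 (mod 2401)
Final: r = 705 with f(r) ≡ 0 mod 7^4.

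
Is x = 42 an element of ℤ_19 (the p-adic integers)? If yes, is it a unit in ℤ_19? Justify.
x ∈ ℤ_19^× (unit); v_19(x) = 0

ℤ_19 = {x ∈ ℚ_19 : v_19(x) ≥ 0} and ℤ_19^× = {x ∈ ℤ_19 : v_19(x) = 0}. Here v_19(42) = v_19(num) − v_19(den) = 0; compare against these criteria.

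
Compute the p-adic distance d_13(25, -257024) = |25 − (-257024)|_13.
d_13(25, -257024) = 1/28561

Step 1 — x − y = 25 − (-257024) = 257049. Step 2 — v_13(257049) = 4 (factor: 257049 = (13^4 · 9); the sign does not affect v_p). Step 3 — |x − y|_13 = 13^{-4} = 1/28561.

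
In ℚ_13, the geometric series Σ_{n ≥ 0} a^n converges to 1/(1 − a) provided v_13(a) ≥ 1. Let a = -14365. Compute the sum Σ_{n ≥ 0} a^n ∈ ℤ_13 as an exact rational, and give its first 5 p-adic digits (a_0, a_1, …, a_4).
Σ a^n = 1/(1 − a) = 1/14366;  first 5 digits = (1, 0, 6, 6, 9)

v_13(a) = 2 ≥ 1, so the series converges in ℤ_13 to 1/(1 − a) = 1/(1 − (-14365)) = 1/14366. Expand this rational in ℤ_13: compute digits iteratively via d_i = x_i mod 13, x_{i+1} = (x_i − d_i)/13. The first 5 digits are (1, 0, 6, 6, 9).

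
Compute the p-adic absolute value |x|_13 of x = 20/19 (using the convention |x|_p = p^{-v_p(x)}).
|20/19|_13 = 1

Step 1 — compute v_13(x) by factoring powers of 13 out of the numerator and denominator: v_13(20/19) = 0. Step 2 — apply |x|_p = p^{-v_p(x)} = 13^{0} = 1.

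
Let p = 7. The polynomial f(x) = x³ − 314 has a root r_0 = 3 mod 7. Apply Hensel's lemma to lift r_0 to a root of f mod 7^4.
r_3 = 696 (mod 2401)

Hensel: r_{i+1} = r_i − f(r_i)/f′(r_i) mod 7^{i+2}, where f′(x) = 3x². Iterate:
  r_0 = 3 (mod 7)
  r_1 = 10 (mod 49)
  r_2 = 10 (mod 343)
  r_3 = 696 (mod 2401)
Final: r = 696 with f(r) ≡ 0 mod 7^4.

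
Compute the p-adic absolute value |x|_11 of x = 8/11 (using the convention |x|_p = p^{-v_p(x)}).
|8/11|_11 = 11

Step 1 — compute v_11(x) by factoring powers of 11 out of the numerator and denominator: v_11(8/11) = -1. Step 2 — apply |x|_p = p^{-v_p(x)} = 11^{1} = 11.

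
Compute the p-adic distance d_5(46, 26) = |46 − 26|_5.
d_5(46, 26) = 1/5

Step 1 — x − y = 46 − 26 = 20. Step 2 — v_5(20) = 1 (factor: 20 = (5^1 · 4); the sign does not affect v_p). Step 3 — |x − y|_5 = 5^{-1} = 1/5.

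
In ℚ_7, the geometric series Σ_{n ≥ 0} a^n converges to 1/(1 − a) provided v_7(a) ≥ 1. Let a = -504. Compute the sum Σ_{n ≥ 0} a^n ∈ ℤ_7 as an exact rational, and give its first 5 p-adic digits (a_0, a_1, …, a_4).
Σ a^n = 1/(1 − a) = 1/505;  first 5 digits = (1, 5, 0, 3, 0)

v_7(a) = 1 ≥ 1, so the series converges in ℤ_7 to 1/(1 − a) = 1/(1 − (-504)) = 1/505. Expand this rational in ℤ_7: compute digits iteratively via d_i = x_i mod 7, x_{i+1} = (x_i − d_i)/7. The first 5 digits are (1, 5, 0, 3, 0).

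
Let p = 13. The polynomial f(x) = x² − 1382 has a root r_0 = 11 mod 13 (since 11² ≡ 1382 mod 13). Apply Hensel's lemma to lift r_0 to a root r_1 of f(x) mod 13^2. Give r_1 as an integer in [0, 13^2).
r_1 = 76 (mod 169)

Hensel's recurrence: r_{i+1} = r_i − f(r_i)·(f′(r_i))^{-1} mod 13^{i+2}, with f′(x) = 2x. Iterate:
  r_0 = 11 (mod 13)
  r_1 = 76 (mod 169)
Final: r_1 = 76, and one checks f(r_1) ≡ 0 mod 13^2.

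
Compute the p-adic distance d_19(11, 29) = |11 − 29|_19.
d_19(11, 29) = 1

Step 1 — x − y = 11 − 29 = -18. Step 2 — v_19(-18) = 0 (factor: -18 = −(19^0 · 18); the sign does not affect v_p). Step 3 — |x − y|_19 = 19^{0} = 1.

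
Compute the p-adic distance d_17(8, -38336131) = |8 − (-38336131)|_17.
d_17(8, -38336131) = 1/1419857

Step 1 — x − y = 8 − (-38336131) = 38336139. Step 2 — v_17(38336139) = 5 (factor: 38336139 = (17^5 · 27); the sign does not affect v_p). Step 3 — |x − y|_17 = 17^{-5} = 1/1419857.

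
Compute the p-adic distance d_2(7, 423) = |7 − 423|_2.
d_2(7, 423) = 1/32

Step 1 — x − y = 7 − 423 = -416. Step 2 — v_2(-416) = 5 (factor: -416 = −(2^5 · 13); the sign does not affect v_p). Step 3 — |x − y|_2 = 2^{-5} = 1/32.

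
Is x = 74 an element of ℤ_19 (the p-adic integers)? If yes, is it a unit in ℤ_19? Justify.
x ∈ ℤ_19^× (unit); v_19(x) = 0

ℤ_19 = {x ∈ ℚ_19 : v_19(x) ≥ 0} and ℤ_19^× = {x ∈ ℤ_19 : v_19(x) = 0}. Here v_19(74) = v_19(num) − v_19(den) = 0; compare against these criteria.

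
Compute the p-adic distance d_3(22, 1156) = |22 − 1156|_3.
d_3(22, 1156) = 1/81

Step 1 — x − y = 22 − 1156 = -1134. Step 2 — v_3(-1134) = 4 (factor: -1134 = −(3^4 · 14); the sign does not affect v_p). Step 3 — |x − y|_3 = 3^{-4} = 1/81.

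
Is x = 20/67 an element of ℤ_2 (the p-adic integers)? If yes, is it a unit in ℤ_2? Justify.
x ∈ ℤ_2 but not a unit; v_2(x) = 2 > 0

ℤ_2 = {x ∈ ℚ_2 : v_2(x) ≥ 0} and ℤ_2^× = {x ∈ ℤ_2 : v_2(x) = 0}. Here v_2(20/67) = v_2(num) − v_2(den) = 2; compare against these criteria.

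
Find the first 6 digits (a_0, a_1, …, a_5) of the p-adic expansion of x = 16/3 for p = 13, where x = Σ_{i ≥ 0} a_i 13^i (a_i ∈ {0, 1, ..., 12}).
(a_0, …, a_5) = (1, 9, 8, 8, 8, 8)

v_13(16/3) = 0 (numerator and denominator both coprime to 13), so x ∈ ℤ_13^×. Compute digits iteratively via a_i = x_i mod 13, x_{i+1} = (x_i − a_i)/13, with x_0 = x:
  x_0 = 16/3;  a_0 = 1;  x_1 = (x_0 − 1)/13 = 1/3
  x_1 = 1/3;  a_1 = 9;  x_2 = (x_1 − 9)/13 = -2/3
  x_2 = -2/3;  a_2 = 8;  x_3 = (x_2 − 8)/13 = -2/3
  x_3 = -2/3;  a_3 = 8;  x_4 = (x_3 − 8)/13 = -2/3
  x_4 = -2/3;  a_4 = 8;  x_5 = (x_4 − 8)/13 = -2/3
  x_5 = -2/3;  a_5 = 8;  x_6 = (x_5 − 8)/13 = -2/3
Digits: (1, 9, 8, 8, 8, 8).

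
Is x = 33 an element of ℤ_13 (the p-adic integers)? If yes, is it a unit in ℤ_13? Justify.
x ∈ ℤ_13^× (unit); v_13(x) = 0

ℤ_13 = {x ∈ ℚ_13 : v_13(x) ≥ 0} and ℤ_13^× = {x ∈ ℤ_13 : v_13(x) = 0}. Here v_13(33) = v_13(num) − v_13(den) = 0; compare against these criteria.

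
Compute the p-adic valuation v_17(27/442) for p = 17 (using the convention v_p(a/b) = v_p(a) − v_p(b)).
v_17(27/442) = -1

Factor powers of 17 from the numerator and denominator of the reduced fraction: 27 = 17^0 · 27 and 442 = 17^1 · 26. Apply v_p(a/b) = v_p(a) − v_p(b): v_17(27/442) = 0 − 1 = -1.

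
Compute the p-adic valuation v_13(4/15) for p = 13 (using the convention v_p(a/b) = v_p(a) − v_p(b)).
v_13(4/15) = 0

Factor powers of 13 from the numerator and denominator of the reduced fraction: 4 = 13^0 · 4 and 15 = 13^0 · 15. Apply v_p(a/b) = v_p(a) − v_p(b): v_13(4/15) = 0 − 0 = 0.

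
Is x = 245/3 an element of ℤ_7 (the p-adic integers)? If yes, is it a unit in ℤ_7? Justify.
x ∈ ℤ_7 but not a unit; v_7(x) = 2 > 0

ℤ_7 = {x ∈ ℚ_7 : v_7(x) ≥ 0} and ℤ_7^× = {x ∈ ℤ_7 : v_7(x) = 0}. Here v_7(245/3) = v_7(num) − v_7(den) = 2; compare against these criteria.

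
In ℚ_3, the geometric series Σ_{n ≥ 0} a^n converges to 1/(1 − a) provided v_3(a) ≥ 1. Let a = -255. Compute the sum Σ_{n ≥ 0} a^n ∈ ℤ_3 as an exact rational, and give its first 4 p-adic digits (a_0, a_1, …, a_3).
Σ a^n = 1/(1 − a) = 1/256;  first 4 digits = (1, 2, 2, 0)

v_3(a) = 1 ≥ 1, so the series converges in ℤ_3 to 1/(1 − a) = 1/(1 − (-255)) = 1/256. Expand this rational in ℤ_3: compute digits iteratively via d_i = x_i mod 3, x_{i+1} = (x_i − d_i)/3. The first 4 digits are (1, 2, 2, 0).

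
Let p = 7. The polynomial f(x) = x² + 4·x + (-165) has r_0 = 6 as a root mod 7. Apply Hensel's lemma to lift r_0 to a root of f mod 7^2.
r_1 = 34 (mod 49)

Hensel: r_{i+1} = r_i − f(r_i)·(f′(r_i))^{-1} mod 7^{i+2}, f′(x) = 2x + 4. Iterate:
  r_0 = 6 (mod 7)
  r_1 = 34 (mod 49)
Final: r = 34 satisfies f(r) ≡ 0 mod 7^2.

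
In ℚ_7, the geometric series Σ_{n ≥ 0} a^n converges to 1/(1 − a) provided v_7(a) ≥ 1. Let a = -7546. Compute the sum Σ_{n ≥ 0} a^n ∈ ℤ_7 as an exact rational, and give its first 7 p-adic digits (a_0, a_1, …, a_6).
Σ a^n = 1/(1 − a) = 1/7547;  first 7 digits = (1, 0, 0, 6, 3, 6, 0)

v_7(a) = 3 ≥ 1, so the series converges in ℤ_7 to 1/(1 − a) = 1/(1 − (-7546)) = 1/7547. Expand this rational in ℤ_7: compute digits iteratively via d_i = x_i mod 7, x_{i+1} = (x_i − d_i)/7. The first 7 digits are (1, 0, 0, 6, 3, 6, 0).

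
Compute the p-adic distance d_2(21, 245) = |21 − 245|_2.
d_2(21, 245) = 1/32

Step 1 — x − y = 21 − 245 = -224. Step 2 — v_2(-224) = 5 (factor: -224 = −(2^5 · 7); the sign does not affect v_p). Step 3 — |x − y|_2 = 2^{-5} = 1/32.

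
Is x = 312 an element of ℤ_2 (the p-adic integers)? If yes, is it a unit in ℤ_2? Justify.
x ∈ ℤ_2 but not a unit; v_2(x) = 3 > 0

ℤ_2 = {x ∈ ℚ_2 : v_2(x) ≥ 0} and ℤ_2^× = {x ∈ ℤ_2 : v_2(x) = 0}. Here v_2(312) = v_2(num) − v_2(den) = 3; compare against these criteria.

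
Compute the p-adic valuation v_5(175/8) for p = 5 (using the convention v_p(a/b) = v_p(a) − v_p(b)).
v_5(175/8) = 2

Factor powers of 5 from the numerator and denominator of the reduced fraction: 175 = 5^2 · 7 and 8 = 5^0 · 8. Apply v_p(a/b) = v_p(a) − v_p(b): v_5(175/8) = 2 − 0 = 2.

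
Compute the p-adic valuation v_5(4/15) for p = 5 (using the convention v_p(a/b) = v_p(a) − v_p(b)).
v_5(4/15) = -1

Factor powers of 5 from the numerator and denominator of the reduced fraction: 4 = 5^0 · 4 and 15 = 5^1 · 3. Apply v_p(a/b) = v_p(a) − v_p(b): v_5(4/15) = 0 − 1 = -1.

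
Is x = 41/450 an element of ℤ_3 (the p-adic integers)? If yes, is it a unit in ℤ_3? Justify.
x ∉ ℤ_3 (v_3(x) = -2 < 0)

ℤ_3 = {x ∈ ℚ_3 : v_3(x) ≥ 0} and ℤ_3^× = {x ∈ ℤ_3 : v_3(x) = 0}. Here v_3(41/450) = v_3(num) − v_3(den) = -2; compare against these criteria.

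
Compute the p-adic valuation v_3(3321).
v_3(3321) = 4

v_3(n) is the largest exponent k such that 3^k divides n. Factor out: 3321 = 3^4 · 41. (Sign doesn't affect v_p.) So v_3(3321) = 4.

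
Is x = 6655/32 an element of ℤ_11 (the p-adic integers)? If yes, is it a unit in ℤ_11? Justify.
x ∈ ℤ_11 but not a unit; v_11(x) = 3 > 0

ℤ_11 = {x ∈ ℚ_11 : v_11(x) ≥ 0} and ℤ_11^× = {x ∈ ℤ_11 : v_11(x) = 0}. Here v_11(6655/32) = v_11(num) − v_11(den) = 3; compare against these criteria.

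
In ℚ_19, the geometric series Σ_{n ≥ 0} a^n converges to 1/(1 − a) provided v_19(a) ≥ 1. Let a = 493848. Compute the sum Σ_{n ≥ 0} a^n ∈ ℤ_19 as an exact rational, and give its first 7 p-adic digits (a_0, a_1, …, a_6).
Σ a^n = 1/(1 − a) = -1/493847;  first 7 digits = (1, 0, 0, 15, 3, 0, 16)

v_19(a) = 3 ≥ 1, so the series converges in ℤ_19 to 1/(1 − a) = 1/(1 − 493848) = -1/493847. Expand this rational in ℤ_19: compute digits iteratively via d_i = x_i mod 19, x_{i+1} = (x_i − d_i)/19. The first 7 digits are (1, 0, 0, 15, 3, 0, 16).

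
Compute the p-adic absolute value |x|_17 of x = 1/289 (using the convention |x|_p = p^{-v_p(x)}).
|1/289|_17 = 289

Step 1 — compute v_17(x) by factoring powers of 17 out of the numerator and denominator: v_17(1/289) = -2. Step 2 — apply |x|_p = p^{-v_p(x)} = 17^{2} = 289.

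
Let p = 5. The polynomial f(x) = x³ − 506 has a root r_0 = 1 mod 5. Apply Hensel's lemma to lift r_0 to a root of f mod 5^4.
r_3 = 236 (mod 625)

Hensel: r_{i+1} = r_i − f(r_i)/f′(r_i) mod 5^{i+2}, where f′(x) = 3x². Iterate:
  r_0 = 1 (mod 5)
  r_1 = 11 (mod 25)
  r_2 = 111 (mod 125)
  r_3 = 236 (mod 625)
Final: r = 236 with f(r) ≡ 0 mod 5^4.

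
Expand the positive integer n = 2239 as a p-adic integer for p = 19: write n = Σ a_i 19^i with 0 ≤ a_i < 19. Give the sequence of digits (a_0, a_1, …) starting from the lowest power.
(a_0, a_1, …) = (16, 3, 6)

Repeated division by 19 gives the digits low-to-high: 2239 = 16 + 3·19^1 + 6·19^2. Digit sequence: (16, 3, 6).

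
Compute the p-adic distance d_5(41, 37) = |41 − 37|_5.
d_5(41, 37) = 1

Step 1 — x − y = 41 − 37 = 4. Step 2 — v_5(4) = 0 (factor: 4 = (5^0 · 4); the sign does not affect v_p). Step 3 — |x − y|_5 = 5^{0} = 1.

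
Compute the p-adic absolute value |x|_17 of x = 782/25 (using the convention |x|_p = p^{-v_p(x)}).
|782/25|_17 = 1/17

Step 1 — compute v_17(x) by factoring powers of 17 out of the numerator and denominator: v_17(782/25) = 1. Step 2 — apply |x|_p = p^{-v_p(x)} = 17^{-1} = 1/17.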